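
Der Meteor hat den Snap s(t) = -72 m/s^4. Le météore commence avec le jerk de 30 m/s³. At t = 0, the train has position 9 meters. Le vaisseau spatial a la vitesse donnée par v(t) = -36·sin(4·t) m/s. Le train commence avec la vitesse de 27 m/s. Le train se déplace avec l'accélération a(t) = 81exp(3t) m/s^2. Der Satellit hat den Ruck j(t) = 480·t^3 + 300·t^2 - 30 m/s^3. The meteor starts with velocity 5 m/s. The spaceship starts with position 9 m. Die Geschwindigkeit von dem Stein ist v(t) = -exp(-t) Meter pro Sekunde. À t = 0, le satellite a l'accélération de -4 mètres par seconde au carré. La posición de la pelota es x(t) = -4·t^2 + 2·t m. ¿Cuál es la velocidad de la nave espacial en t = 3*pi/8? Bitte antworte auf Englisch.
We have velocity v(t) = -36·sin(4·t). Substituting t = 3*pi/8: v(3*pi/8) = 36.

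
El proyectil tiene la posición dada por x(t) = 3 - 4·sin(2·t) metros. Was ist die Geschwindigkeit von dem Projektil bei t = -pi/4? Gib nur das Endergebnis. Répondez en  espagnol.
En t = -pi/4, v = 0.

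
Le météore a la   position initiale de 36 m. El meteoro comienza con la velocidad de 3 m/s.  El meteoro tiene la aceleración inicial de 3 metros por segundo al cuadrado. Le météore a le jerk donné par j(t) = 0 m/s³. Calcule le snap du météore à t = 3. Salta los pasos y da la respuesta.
La réponse est 0.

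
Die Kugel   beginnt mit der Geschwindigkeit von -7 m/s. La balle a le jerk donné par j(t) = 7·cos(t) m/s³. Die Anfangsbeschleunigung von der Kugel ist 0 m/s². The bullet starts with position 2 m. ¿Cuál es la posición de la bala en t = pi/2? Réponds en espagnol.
Debemos encontrar la integral de nuestra ecuación de la sacudida j(t) = 7·cos(t) 3 veces. Integrando la sacudida y usando la condición inicial a(0) = 0, obtenemos a(t) = 7·sin(t). Tomando ∫a(t)dt y aplicando v(0) = -7, encontramos v(t) = -7·cos(t). La antiderivada de la velocidad es la posición. Usando x(0) = 2, obtenemos x(t) = 2 - 7·sin(t). Tenemos la posición x(t) = 2 - 7·sin(t). Sustituyendo t = pi/2: x(pi/2) = -5.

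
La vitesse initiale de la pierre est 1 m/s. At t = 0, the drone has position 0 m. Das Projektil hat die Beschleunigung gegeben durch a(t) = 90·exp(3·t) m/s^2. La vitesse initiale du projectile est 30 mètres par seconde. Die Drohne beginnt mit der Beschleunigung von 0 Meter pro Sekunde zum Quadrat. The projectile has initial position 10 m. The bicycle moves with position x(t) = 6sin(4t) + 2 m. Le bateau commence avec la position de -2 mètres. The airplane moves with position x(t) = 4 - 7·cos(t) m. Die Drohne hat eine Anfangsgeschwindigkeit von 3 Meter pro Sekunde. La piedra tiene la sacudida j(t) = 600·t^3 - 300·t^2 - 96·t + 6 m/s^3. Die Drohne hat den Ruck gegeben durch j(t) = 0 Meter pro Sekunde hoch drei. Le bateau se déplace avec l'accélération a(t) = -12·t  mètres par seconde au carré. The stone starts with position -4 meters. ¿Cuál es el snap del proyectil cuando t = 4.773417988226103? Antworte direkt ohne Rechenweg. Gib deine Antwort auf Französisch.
Le snap à t = 4.773417988226103 est s = 1341813926.95225.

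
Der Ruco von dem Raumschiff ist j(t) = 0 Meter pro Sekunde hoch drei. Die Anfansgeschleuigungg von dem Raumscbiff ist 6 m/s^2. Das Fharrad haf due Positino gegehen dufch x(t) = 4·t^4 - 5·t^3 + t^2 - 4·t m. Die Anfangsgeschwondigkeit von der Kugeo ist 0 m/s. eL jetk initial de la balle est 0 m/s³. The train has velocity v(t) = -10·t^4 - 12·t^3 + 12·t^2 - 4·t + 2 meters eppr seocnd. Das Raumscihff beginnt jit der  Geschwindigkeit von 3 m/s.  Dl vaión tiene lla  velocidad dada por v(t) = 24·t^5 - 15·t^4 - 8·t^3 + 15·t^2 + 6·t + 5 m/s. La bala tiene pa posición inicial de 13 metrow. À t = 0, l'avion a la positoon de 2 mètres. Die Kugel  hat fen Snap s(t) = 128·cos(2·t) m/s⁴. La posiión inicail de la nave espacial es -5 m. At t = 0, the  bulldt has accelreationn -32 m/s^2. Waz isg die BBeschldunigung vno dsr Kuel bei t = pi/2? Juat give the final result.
Die Antwort ist 32.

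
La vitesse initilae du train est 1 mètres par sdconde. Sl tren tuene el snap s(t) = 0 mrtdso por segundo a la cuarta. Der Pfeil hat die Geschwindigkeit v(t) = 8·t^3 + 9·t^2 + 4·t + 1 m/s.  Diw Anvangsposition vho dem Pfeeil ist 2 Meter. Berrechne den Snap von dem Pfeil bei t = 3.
Um dies zu lösen, müssen wir 3 Ableitungen unserer Gleichung für die Geschwindigkeit v(t) = 8·t^3 + 9·t^2 + 4·t + 1 nehmen. Durch Ableiten von der Geschwindigkeit erhalten wir die Beschleunigung: a(t) = 24·t^2 + 18·t + 4. Durch Ableiten von der Beschleunigung erhalten wir den Ruck: j(t) = 48·t + 18. Durch Ableiten von dem Ruck erhalten wir den Snap: s(t) = 48. Wir haben den Snap s(t) = 48. Durch Einsetzen von t = 3: s(3) = 48.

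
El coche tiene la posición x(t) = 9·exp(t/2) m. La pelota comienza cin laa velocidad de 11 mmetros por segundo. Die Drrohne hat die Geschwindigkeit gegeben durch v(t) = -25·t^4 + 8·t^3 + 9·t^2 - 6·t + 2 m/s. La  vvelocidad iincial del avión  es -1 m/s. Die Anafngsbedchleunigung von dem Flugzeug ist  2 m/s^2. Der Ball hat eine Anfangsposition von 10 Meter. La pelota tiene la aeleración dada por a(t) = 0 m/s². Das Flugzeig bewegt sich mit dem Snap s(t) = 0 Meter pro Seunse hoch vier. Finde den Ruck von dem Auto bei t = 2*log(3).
Ausgehend von der Position x(t) = 9·exp(t/2), nehmen wir 3 Ableitungen. Mit d/dt von x(t) finden wir v(t) = 9·exp(t/2)/2. Die Ableitung von der Geschwindigkeit ergibt die Beschleunigung: a(t) = 9·exp(t/2)/4. Durch Ableiten von der Beschleunigung erhalten wir den Ruck: j(t) = 9·exp(t/2)/8. Aus der Gleichung für den Ruck j(t) = 9·exp(t/2)/8, setzen wir t = 2*log(3) ein und erhalten j = 27/8.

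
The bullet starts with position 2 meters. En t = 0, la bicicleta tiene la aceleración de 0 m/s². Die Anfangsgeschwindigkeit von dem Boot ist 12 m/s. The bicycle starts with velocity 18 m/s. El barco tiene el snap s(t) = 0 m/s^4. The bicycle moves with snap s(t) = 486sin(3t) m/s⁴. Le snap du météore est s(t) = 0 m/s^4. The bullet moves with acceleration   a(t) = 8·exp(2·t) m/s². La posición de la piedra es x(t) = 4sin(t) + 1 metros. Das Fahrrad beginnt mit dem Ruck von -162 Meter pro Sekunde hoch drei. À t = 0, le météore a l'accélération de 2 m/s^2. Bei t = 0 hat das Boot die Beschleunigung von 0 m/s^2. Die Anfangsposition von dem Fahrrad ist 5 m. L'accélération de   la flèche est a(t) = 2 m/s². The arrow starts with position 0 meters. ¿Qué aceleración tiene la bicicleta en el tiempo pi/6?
Para resolver esto, necesitamos tomar 2 integrales de nuestra ecuación del snap s(t) = 486·sin(3·t). La integral del snap es la sacudida. Usando j(0) = -162, obtenemos j(t) = -162·cos(3·t). Integrando la sacudida y usando la condición inicial a(0) = 0, obtenemos a(t) = -54·sin(3·t). De la ecuación de la aceleración a(t) = -54·sin(3·t), sustituimos t = pi/6 para obtener a = -54.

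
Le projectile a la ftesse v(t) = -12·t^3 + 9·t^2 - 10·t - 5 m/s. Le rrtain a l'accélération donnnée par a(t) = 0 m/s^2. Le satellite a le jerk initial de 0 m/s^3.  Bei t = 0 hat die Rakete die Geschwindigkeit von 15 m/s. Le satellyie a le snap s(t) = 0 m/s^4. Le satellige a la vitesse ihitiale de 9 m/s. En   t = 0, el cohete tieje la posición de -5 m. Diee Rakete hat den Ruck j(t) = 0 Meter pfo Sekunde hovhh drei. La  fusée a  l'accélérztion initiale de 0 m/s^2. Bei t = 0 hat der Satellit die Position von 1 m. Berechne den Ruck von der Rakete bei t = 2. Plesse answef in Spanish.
Usando j(t) = 0 y sustituyendo t = 2, encontramos j = 0.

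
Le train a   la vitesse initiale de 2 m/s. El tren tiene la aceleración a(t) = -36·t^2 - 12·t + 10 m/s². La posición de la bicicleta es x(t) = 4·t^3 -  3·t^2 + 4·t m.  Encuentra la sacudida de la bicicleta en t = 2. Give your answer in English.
Starting from position x(t) = 4·t^3 - 3·t^2 + 4·t, we take 3 derivatives. The derivative of position gives velocity: v(t) = 12·t^2 - 6·t + 4. The derivative of velocity gives acceleration: a(t) = 24·t - 6. Differentiating acceleration, we get jerk: j(t) = 24. We have jerk j(t) = 24. Substituting t = 2: j(2) = 24.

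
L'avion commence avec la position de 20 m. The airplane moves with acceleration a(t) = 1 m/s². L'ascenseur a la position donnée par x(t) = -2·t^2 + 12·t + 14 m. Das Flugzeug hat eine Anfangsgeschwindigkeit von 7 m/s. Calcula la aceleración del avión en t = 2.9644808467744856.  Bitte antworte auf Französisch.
De l'équation de l'accélération a(t) = 1, nous substituons t = 2.9644808467744856 pour obtenir a = 1.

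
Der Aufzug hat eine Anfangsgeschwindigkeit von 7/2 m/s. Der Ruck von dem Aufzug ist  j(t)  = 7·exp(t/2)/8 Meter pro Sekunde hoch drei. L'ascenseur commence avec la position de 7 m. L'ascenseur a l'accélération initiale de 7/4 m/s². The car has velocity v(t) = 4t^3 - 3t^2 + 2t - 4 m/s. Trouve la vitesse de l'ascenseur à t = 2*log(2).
Nous devons trouver la primitive de notre équation du jerk j(t) = 7·exp(t/2)/8 2 fois. En prenant ∫j(t)dt et en appliquant a(0) = 7/4, nous trouvons a(t) = 7·exp(t/2)/4. La primitive de l'accélération, avec v(0) = 7/2, donne la vitesse: v(t) = 7·exp(t/2)/2. Nous avons la vitesse v(t) = 7·exp(t/2)/2. En substituant t = 2*log(2): v(2*log(2)) = 7.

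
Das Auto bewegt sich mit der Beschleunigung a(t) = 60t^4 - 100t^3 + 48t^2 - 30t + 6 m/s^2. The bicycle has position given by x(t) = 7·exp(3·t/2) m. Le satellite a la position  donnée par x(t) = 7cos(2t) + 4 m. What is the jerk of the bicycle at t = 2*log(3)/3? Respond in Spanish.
Para resolver esto, necesitamos tomar 3 derivadas de nuestra ecuación de la posición x(t) = 7·exp(3·t/2). Tomando d/dt de x(t), encontramos v(t) = 21·exp(3·t/2)/2. Tomando d/dt de v(t), encontramos a(t) = 63·exp(3·t/2)/4. Derivando la aceleración, obtenemos la sacudida: j(t) = 189·exp(3·t/2)/8. Usando j(t) = 189·exp(3·t/2)/8 y sustituyendo t = 2*log(3)/3, encontramos j = 567/8.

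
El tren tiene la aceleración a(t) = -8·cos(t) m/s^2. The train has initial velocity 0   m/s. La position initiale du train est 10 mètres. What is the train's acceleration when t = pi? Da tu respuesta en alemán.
Aus der Gleichung für die Beschleunigung a(t) = -8·cos(t), setzen wir t = pi ein und erhalten a = 8.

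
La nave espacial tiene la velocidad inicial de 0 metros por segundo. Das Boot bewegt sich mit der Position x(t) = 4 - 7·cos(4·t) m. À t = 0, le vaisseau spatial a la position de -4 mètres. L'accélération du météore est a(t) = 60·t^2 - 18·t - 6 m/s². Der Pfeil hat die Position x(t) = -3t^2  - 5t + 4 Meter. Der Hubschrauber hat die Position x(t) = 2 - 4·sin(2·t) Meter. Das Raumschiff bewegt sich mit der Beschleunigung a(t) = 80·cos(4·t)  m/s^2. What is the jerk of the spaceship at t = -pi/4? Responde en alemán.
Ausgehend von der Beschleunigung a(t) = 80·cos(4·t), nehmen wir 1 Ableitung. Mit d/dt von a(t) finden wir j(t) = -320·sin(4·t). Aus der Gleichung für den Ruck j(t) = -320·sin(4·t), setzen wir t = -pi/4 ein und erhalten j = 0.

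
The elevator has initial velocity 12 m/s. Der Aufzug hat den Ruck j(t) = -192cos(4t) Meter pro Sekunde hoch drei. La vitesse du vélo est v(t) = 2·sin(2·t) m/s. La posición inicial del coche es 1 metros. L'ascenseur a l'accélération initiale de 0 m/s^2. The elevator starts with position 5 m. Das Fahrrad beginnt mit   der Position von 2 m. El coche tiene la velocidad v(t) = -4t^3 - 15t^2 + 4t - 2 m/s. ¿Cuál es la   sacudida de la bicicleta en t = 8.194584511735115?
Debemos derivar nuestra ecuación de la velocidad v(t) = 2·sin(2·t) 2 veces. Tomando d/dt de v(t), encontramos a(t) = 4·cos(2·t). Tomando d/dt de a(t), encontramos j(t) = -8·sin(2·t). De la ecuación de la sacudida j(t) = -8·sin(2·t), sustituimos t = 8.194584511735115 para obtener j = 5.03784103444747.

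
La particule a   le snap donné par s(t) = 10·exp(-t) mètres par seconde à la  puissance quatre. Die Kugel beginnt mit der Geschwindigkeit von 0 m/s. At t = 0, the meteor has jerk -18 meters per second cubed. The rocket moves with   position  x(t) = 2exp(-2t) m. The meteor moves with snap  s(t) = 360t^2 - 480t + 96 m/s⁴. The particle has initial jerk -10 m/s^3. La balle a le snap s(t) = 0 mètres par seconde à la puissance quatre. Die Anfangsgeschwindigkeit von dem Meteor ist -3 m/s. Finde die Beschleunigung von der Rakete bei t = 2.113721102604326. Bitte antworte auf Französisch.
En partant de la position x(t) = 2·exp(-2·t), nous prenons 2 dérivées. En dérivant la position, nous obtenons la vitesse: v(t) = -4·exp(-2·t). En prenant d/dt de v(t), nous trouvons a(t) = 8·exp(-2·t). En utilisant a(t) = 8·exp(-2·t) et en substituant t = 2.113721102604326, nous trouvons a = 0.116717281767444.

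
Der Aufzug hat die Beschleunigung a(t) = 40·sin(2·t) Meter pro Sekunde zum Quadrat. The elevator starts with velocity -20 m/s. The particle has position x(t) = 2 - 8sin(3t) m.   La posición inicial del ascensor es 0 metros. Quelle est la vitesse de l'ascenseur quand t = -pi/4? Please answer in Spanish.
Partiendo de la aceleración a(t) = 40·sin(2·t), tomamos 1 integral. Integrando la aceleración y usando la condición inicial v(0) = -20, obtenemos v(t) = -20·cos(2·t). De la ecuación de la velocidad v(t) = -20·cos(2·t), sustituimos t = -pi/4 para obtener v = 0.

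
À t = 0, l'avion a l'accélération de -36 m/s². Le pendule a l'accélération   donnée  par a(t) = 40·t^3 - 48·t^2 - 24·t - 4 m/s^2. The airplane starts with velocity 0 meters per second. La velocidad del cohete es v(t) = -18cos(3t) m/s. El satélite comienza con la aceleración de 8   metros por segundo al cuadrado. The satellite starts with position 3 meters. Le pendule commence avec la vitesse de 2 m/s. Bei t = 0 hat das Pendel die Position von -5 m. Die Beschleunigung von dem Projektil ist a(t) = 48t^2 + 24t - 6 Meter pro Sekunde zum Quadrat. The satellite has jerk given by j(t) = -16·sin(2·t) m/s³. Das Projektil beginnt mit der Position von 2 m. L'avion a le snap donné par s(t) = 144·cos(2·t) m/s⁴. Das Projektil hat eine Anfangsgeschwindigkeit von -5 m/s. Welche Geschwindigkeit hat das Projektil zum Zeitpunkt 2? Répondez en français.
Nous devons intégrer notre équation de l'accélération a(t) = 48·t^2 + 24·t - 6 1 fois. En intégrant l'accélération et en utilisant la condition initiale v(0) = -5, nous obtenons v(t) = 16·t^3 + 12·t^2 - 6·t - 5. En utilisant v(t) = 16·t^3 + 12·t^2 - 6·t - 5 et en substituant t = 2, nous trouvons v = 159.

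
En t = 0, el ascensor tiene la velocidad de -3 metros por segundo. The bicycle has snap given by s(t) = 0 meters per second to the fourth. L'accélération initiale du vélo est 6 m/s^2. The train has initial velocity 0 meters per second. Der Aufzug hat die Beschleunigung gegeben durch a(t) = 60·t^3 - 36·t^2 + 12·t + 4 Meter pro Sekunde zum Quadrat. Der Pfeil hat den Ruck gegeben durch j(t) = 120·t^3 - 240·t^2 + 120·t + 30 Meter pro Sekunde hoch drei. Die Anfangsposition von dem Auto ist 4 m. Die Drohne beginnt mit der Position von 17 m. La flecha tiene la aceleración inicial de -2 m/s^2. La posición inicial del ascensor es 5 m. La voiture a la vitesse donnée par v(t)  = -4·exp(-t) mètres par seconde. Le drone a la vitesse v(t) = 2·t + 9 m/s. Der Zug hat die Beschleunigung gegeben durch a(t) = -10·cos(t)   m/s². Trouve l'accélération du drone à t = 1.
En partant de la vitesse v(t) = 2·t + 9, nous prenons 1 dérivée. En prenant d/dt de v(t), nous trouvons a(t) = 2. En utilisant a(t) = 2 et en substituant t = 1, nous trouvons a = 2.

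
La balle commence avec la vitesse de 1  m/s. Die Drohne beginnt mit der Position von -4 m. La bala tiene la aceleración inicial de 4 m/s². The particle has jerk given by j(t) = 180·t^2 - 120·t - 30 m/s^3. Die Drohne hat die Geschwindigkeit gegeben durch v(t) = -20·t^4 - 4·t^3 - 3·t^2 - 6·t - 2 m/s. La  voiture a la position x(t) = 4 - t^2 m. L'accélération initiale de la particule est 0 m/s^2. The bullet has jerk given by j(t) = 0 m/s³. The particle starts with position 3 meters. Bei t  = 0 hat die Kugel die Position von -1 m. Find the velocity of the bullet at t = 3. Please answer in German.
Um dies zu lösen, müssen wir 2 Integrale unserer Gleichung für den Ruck j(t) = 0 finden. Durch Integration von dem Ruck und Verwendung der Anfangsbedingung a(0) = 4, erhalten wir a(t) = 4. Das Integral von der Beschleunigung ist die Geschwindigkeit. Mit v(0) = 1 erhalten wir v(t) = 4·t + 1. Mit v(t) = 4·t + 1 und Einsetzen von t = 3, finden wir v = 13.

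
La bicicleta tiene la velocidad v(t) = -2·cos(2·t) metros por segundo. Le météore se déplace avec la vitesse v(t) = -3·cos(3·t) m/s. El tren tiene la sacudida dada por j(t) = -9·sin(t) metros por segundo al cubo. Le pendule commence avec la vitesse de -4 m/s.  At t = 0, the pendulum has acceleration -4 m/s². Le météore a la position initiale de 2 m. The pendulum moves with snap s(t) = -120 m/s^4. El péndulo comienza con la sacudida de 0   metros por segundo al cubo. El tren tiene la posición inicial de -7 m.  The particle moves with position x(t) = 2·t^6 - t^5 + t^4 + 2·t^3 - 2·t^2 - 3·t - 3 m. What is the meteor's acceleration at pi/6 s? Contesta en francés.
Nous devons dériver notre équation de la vitesse v(t) = -3·cos(3·t) 1 fois. La dérivée de la vitesse donne l'accélération: a(t) = 9·sin(3·t). De l'équation de l'accélération a(t) = 9·sin(3·t), nous substituons t = pi/6 pour obtenir a = 9.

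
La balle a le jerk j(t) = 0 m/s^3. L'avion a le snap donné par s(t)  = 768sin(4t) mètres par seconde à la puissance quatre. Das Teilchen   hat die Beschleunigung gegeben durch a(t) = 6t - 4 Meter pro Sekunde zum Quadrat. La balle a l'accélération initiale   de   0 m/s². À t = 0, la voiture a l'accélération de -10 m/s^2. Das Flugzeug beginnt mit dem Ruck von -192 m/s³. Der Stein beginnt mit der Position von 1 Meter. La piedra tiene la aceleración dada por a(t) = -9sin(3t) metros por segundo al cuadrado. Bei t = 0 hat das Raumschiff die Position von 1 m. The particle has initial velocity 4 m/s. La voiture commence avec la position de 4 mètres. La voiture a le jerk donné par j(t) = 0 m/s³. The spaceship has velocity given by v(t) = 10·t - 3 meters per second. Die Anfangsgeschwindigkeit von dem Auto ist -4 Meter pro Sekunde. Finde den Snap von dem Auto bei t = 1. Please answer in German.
Ausgehend von dem Ruck j(t) = 0, nehmen wir 1 Ableitung. Durch Ableiten von dem Ruck erhalten wir den Snap: s(t) = 0. Aus der Gleichung für den Snap s(t) = 0, setzen wir t = 1 ein und erhalten s = 0.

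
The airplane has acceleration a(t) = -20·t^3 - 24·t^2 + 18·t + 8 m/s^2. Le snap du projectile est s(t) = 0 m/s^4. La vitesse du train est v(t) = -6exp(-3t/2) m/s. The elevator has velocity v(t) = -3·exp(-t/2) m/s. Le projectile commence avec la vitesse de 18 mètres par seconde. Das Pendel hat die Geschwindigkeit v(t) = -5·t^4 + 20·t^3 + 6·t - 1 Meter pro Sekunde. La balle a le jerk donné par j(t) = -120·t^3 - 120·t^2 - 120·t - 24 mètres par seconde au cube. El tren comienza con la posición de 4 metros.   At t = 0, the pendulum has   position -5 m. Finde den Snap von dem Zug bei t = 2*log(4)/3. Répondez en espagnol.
Partiendo de la velocidad v(t) = -6·exp(-3·t/2), tomamos 3 derivadas. Tomando d/dt de v(t), encontramos a(t) = 9·exp(-3·t/2). Tomando d/dt de a(t), encontramos j(t) = -27·exp(-3·t/2)/2. Tomando d/dt de j(t), encontramos s(t) = 81·exp(-3·t/2)/4. Tenemos el snap s(t) = 81·exp(-3·t/2)/4. Sustituyendo t = 2*log(4)/3: s(2*log(4)/3) = 81/16.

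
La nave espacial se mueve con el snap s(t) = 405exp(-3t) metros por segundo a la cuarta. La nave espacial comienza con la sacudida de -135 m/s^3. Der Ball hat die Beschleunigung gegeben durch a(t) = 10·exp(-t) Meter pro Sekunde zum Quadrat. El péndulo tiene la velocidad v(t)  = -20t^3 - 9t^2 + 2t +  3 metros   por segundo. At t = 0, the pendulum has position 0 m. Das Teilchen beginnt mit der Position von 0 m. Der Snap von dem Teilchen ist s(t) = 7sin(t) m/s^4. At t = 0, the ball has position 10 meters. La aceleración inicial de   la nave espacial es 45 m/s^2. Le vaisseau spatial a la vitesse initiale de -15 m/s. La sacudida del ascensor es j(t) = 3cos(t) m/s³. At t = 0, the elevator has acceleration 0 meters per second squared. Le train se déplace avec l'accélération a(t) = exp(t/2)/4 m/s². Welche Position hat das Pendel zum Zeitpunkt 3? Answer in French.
Nous devons trouver la primitive de notre équation de la vitesse v(t) = -20·t^3 - 9·t^2 + 2·t + 3 1 fois. La primitive de la vitesse est la position. En utilisant x(0) = 0, nous obtenons x(t) = -5·t^4 - 3·t^3 + t^2 + 3·t. En utilisant x(t) = -5·t^4 - 3·t^3 + t^2 + 3·t et en substituant t = 3, nous trouvons x = -468.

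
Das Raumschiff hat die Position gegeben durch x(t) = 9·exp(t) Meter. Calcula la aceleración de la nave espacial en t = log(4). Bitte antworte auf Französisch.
En partant de la position x(t) = 9·exp(t), nous prenons 2 dérivées. En prenant d/dt de x(t), nous trouvons v(t) = 9·exp(t). En dérivant la vitesse, nous obtenons l'accélération: a(t) = 9·exp(t). En utilisant a(t) = 9·exp(t) et en substituant t = log(4), nous trouvons a = 36.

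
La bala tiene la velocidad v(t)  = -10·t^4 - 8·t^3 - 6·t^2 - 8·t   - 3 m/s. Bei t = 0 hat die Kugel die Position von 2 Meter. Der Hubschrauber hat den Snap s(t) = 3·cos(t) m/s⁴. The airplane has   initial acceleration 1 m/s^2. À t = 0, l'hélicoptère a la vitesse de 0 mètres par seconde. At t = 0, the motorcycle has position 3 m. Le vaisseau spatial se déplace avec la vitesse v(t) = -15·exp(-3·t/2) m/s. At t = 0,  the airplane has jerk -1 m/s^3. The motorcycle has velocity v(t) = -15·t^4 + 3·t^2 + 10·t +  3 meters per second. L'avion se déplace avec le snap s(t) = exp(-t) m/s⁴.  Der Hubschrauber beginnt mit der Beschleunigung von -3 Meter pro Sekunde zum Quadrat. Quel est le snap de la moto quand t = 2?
En partant de la vitesse v(t) = -15·t^4 + 3·t^2 + 10·t + 3, nous prenons 3 dérivées. En prenant d/dt de v(t), nous trouvons a(t) = -60·t^3 + 6·t + 10. En dérivant l'accélération, nous obtenons le jerk: j(t) = 6 - 180·t^2. En prenant d/dt de j(t), nous trouvons s(t) = -360·t. En utilisant s(t) = -360·t et en substituant t = 2, nous trouvons s = -720.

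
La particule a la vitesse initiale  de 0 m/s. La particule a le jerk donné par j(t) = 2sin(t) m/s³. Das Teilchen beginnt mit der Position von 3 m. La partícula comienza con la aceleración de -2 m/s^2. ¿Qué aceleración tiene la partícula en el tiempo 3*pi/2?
Para resolver esto, necesitamos tomar 1 integral de nuestra ecuación de la sacudida j(t) = 2·sin(t). Tomando ∫j(t)dt y aplicando a(0) = -2, encontramos a(t) = -2·cos(t). Usando a(t) = -2·cos(t) y sustituyendo t = 3*pi/2, encontramos a = 0.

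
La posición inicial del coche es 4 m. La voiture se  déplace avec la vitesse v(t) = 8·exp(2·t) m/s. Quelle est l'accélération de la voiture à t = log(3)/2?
En partant de la vitesse v(t) = 8·exp(2·t), nous prenons 1 dérivée. La dérivée de la vitesse donne l'accélération: a(t) = 16·exp(2·t). De l'équation de l'accélération a(t) = 16·exp(2·t), nous substituons t = log(3)/2 pour obtenir a = 48.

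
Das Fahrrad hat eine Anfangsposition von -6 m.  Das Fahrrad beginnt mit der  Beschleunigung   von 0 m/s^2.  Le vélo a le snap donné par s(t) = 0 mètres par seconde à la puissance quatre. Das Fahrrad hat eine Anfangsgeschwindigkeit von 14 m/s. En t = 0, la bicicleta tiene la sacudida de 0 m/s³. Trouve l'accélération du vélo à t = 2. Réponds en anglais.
We must find the antiderivative of our snap equation s(t) = 0 2 times. The integral of snap, with j(0) = 0, gives jerk: j(t) = 0. The integral of jerk is acceleration. Using a(0) = 0, we get a(t) = 0. We have acceleration a(t) = 0. Substituting t = 2: a(2) = 0.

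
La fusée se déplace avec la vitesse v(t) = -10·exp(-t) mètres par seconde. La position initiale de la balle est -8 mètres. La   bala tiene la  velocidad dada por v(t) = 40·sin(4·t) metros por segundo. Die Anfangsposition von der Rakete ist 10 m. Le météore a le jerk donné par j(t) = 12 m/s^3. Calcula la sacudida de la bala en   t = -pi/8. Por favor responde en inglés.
We must differentiate our velocity equation v(t) = 40·sin(4·t) 2 times. Differentiating velocity, we get acceleration: a(t) = 160·cos(4·t). Taking d/dt of a(t), we find j(t) = -640·sin(4·t). We have jerk j(t) = -640·sin(4·t). Substituting t = -pi/8: j(-pi/8) = 640.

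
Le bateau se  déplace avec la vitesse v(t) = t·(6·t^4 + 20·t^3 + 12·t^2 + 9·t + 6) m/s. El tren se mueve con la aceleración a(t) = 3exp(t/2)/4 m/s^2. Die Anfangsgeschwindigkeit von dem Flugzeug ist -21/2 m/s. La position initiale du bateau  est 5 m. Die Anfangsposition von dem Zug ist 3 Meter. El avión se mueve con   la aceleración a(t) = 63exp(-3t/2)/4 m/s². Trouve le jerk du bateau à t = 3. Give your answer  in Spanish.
Partiendo de la velocidad v(t) = t·(6·t^4 + 20·t^3 + 12·t^2 + 9·t + 6), tomamos 2 derivadas. Tomando d/dt de v(t), encontramos a(t) = 6·t^4 + 20·t^3 + 12·t^2 + t·(24·t^3 + 60·t^2 + 24·t + 9) + 9·t + 6. La derivada de la aceleración da la sacudida: j(t) = 48·t^3 + 120·t^2 + t·(72·t^2 + 120·t + 24) + 48·t + 18. Usando j(t) = 48·t^3 + 120·t^2 + t·(72·t^2 + 120·t + 24) + 48·t + 18 y sustituyendo t = 3, encontramos j = 5634.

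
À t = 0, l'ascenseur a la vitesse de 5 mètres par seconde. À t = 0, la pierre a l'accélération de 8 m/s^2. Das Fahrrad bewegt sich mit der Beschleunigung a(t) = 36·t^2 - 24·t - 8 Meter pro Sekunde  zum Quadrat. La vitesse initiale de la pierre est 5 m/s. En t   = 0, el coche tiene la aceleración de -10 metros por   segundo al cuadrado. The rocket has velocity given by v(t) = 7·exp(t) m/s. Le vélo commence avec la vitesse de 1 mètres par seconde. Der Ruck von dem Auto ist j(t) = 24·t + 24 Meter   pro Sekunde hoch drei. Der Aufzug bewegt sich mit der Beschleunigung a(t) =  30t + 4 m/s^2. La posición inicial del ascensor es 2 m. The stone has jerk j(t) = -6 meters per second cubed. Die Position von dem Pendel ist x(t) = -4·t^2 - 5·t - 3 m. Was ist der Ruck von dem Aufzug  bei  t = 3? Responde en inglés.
To solve this, we need to take 1 derivative of our acceleration equation a(t) = 30·t + 4. Taking d/dt of a(t), we find j(t) = 30. From the given jerk equation j(t) = 30, we substitute t = 3 to get j = 30.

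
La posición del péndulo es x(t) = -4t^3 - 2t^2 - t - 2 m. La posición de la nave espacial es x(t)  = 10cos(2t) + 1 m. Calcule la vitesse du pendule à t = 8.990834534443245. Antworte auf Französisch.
Pour résoudre ceci, nous devons prendre 1 dérivée de notre équation de la position x(t) = -4·t^3 - 2·t^2 - t - 2. En dérivant la position, nous obtenons la vitesse: v(t) = -12·t^2 - 4·t - 1. De l'équation de la vitesse v(t) = -12·t^2 - 4·t - 1, nous substituons t = 8.990834534443245 pour obtenir v = -1006.98460564662.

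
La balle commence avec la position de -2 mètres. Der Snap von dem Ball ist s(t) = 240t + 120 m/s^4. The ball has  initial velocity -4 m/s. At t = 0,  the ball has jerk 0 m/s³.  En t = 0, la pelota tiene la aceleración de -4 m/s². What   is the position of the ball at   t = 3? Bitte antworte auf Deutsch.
Ausgehend von dem Snap s(t) = 240·t + 120, nehmen wir 4 Stammfunktionen. Die Stammfunktion von dem Snap, mit j(0) = 0, ergibt den Ruck: j(t) = 120·t·(t + 1). Durch Integration von dem Ruck und Verwendung der Anfangsbedingung a(0) = -4, erhalten wir a(t) = 40·t^3 + 60·t^2 - 4. Durch Integration von der Beschleunigung und Verwendung der Anfangsbedingung v(0) = -4, erhalten wir v(t) = 10·t^4 + 20·t^3 - 4·t - 4. Die Stammfunktion von der Geschwindigkeit ist die Position. Mit x(0) = -2 erhalten wir x(t) = 2·t^5 + 5·t^4 - 2·t^2 - 4·t - 2. Mit x(t) = 2·t^5 + 5·t^4 - 2·t^2 - 4·t - 2 und Einsetzen von t = 3, finden wir x = 859.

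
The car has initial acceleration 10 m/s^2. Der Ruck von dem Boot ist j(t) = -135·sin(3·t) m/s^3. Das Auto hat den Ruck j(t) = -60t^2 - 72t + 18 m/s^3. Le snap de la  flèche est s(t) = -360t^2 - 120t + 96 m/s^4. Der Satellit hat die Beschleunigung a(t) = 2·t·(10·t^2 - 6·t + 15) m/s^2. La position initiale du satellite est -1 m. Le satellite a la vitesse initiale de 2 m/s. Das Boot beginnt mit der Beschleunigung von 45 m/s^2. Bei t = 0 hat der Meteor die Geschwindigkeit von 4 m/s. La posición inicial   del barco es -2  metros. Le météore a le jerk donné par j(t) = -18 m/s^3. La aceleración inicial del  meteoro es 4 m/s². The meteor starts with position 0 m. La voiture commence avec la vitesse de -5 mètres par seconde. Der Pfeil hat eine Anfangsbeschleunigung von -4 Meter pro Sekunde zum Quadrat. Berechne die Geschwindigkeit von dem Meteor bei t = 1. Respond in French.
Nous devons trouver la primitive de notre équation du jerk j(t) = -18 2 fois. En intégrant le jerk et en utilisant la condition initiale a(0) = 4, nous obtenons a(t) = 4 - 18·t. L'intégrale de l'accélération est la vitesse. En utilisant v(0) = 4, nous obtenons v(t) = -9·t^2 + 4·t + 4. De l'équation de la vitesse v(t) = -9·t^2 + 4·t + 4, nous substituons t = 1 pour obtenir v = -1.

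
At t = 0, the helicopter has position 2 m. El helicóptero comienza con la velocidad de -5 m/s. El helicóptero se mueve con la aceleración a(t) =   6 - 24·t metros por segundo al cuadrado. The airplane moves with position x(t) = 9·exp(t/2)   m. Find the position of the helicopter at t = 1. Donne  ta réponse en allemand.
Um dies zu lösen, müssen wir 2 Integrale unserer Gleichung für die Beschleunigung a(t) = 6 - 24·t finden. Die Stammfunktion von der Beschleunigung ist die Geschwindigkeit. Mit v(0) = -5 erhalten wir v(t) = -12·t^2 + 6·t - 5. Das Integral von der Geschwindigkeit ist die Position. Mit x(0) = 2 erhalten wir x(t) = -4·t^3 + 3·t^2 - 5·t + 2. Aus der Gleichung für die Position x(t) = -4·t^3 + 3·t^2 - 5·t + 2, setzen wir t = 1 ein und erhalten x = -4.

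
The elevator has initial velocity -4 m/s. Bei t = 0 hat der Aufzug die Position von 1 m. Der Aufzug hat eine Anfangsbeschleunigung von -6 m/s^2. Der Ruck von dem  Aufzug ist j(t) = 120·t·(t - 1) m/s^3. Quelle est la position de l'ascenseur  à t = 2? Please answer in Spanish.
Partiendo de la sacudida j(t) = 120·t·(t - 1), tomamos 3 antiderivadas. La integral de la sacudida es la aceleración. Usando a(0) = -6, obtenemos a(t) = 40·t^3 - 60·t^2 - 6. Integrando la aceleración y usando la condición inicial v(0) = -4, obtenemos v(t) = 10·t^4 - 20·t^3 - 6·t - 4. La integral de la velocidad es la posición. Usando x(0) = 1, obtenemos x(t) = 2·t^5 - 5·t^4 - 3·t^2 - 4·t + 1. Usando x(t) = 2·t^5 - 5·t^4 - 3·t^2 - 4·t + 1 y sustituyendo t = 2, encontramos x = -35.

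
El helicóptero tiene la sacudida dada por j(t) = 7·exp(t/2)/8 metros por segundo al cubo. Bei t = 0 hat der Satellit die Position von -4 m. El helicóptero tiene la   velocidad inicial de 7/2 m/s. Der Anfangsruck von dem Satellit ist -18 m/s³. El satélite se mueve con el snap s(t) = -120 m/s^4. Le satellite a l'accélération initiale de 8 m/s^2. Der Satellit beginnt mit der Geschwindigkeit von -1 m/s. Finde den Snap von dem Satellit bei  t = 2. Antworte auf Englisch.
From the given snap equation s(t) = -120, we substitute t = 2 to get s = -120.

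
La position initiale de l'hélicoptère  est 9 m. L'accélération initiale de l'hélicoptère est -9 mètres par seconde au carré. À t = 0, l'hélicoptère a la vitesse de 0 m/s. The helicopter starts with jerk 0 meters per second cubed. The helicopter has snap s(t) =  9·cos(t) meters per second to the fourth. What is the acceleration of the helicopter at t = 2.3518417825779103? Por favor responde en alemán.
Ausgehend von dem Snap s(t) = 9·cos(t), nehmen wir 2 Stammfunktionen. Die Stammfunktion von dem Snap, mit j(0) = 0, ergibt den Ruck: j(t) = 9·sin(t). Durch Integration von dem Ruck und Verwendung der Anfangsbedingung a(0) = -9, erhalten wir a(t) = -9·cos(t). Mit a(t) = -9·cos(t) und Einsetzen von t = 2.3518417825779103, finden wir a = 6.33620037060180.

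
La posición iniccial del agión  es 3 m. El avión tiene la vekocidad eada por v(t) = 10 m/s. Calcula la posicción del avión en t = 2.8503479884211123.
Para resolver esto, necesitamos tomar 1 integral de nuestra ecuación de la velocidad v(t) = 10. Tomando ∫v(t)dt y aplicando x(0) = 3, encontramos x(t) = 10·t + 3. De la ecuación de la posición x(t) = 10·t + 3, sustituimos t = 2.8503479884211123 para obtener x = 31.5034798842111.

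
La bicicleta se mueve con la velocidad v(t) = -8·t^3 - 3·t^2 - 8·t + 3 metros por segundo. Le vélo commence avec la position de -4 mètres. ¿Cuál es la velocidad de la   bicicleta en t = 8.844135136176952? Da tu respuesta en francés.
De l'équation de la vitesse v(t) = -8·t^3 - 3·t^2 - 8·t + 3, nous substituons t = 8.844135136176952 pour obtenir v = -5836.62514511742.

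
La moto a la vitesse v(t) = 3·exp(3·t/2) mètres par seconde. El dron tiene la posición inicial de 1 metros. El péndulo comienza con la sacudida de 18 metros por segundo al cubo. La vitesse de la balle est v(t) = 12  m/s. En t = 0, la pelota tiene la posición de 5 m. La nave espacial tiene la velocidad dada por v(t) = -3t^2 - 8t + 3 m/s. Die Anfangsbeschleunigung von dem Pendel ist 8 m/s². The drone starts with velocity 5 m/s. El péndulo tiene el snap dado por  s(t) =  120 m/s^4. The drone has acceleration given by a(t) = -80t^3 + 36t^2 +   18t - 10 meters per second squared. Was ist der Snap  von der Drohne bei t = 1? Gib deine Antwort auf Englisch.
Starting from acceleration a(t) = -80·t^3 + 36·t^2 + 18·t - 10, we take 2 derivatives. Differentiating acceleration, we get jerk: j(t) = -240·t^2 + 72·t + 18. Differentiating jerk, we get snap: s(t) = 72 - 480·t. We have snap s(t) = 72 - 480·t. Substituting t = 1: s(1) = -408.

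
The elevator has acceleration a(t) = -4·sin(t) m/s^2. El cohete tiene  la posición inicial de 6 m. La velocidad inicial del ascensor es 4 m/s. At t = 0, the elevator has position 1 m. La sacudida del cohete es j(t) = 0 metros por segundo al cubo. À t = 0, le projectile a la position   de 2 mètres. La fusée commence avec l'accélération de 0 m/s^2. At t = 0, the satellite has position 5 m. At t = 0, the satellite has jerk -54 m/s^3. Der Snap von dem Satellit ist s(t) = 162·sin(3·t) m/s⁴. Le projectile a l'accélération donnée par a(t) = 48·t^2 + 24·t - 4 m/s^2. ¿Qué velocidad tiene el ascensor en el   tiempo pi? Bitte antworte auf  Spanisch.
Debemos encontrar la antiderivada de nuestra ecuación de la aceleración a(t) = -4·sin(t) 1 vez. Integrando la aceleración y usando la condición inicial v(0) = 4, obtenemos v(t) = 4·cos(t). Tenemos la velocidad v(t) = 4·cos(t). Sustituyendo t = pi: v(pi) = -4.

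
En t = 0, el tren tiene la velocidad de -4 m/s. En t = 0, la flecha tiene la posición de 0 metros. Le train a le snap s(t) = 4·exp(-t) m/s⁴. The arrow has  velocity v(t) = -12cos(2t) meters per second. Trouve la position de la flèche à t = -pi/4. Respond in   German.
Ausgehend von der Geschwindigkeit v(t) = -12·cos(2·t), nehmen wir 1 Integral. Durch Integration von der Geschwindigkeit und Verwendung der Anfangsbedingung x(0) = 0, erhalten wir x(t) = -6·sin(2·t). Wir haben die Position x(t) = -6·sin(2·t). Durch Einsetzen von t = -pi/4: x(-pi/4) = 6.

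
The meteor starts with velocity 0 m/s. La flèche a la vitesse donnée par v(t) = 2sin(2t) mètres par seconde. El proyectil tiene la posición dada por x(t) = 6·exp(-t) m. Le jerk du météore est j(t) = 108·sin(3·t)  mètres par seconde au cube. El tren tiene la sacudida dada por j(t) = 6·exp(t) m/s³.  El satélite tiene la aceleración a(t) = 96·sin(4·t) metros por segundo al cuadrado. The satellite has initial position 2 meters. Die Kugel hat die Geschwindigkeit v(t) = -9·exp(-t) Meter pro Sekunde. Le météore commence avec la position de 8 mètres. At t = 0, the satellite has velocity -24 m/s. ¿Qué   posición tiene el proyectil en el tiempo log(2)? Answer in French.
En utilisant x(t) = 6·exp(-t) et en substituant t = log(2), nous trouvons x = 3.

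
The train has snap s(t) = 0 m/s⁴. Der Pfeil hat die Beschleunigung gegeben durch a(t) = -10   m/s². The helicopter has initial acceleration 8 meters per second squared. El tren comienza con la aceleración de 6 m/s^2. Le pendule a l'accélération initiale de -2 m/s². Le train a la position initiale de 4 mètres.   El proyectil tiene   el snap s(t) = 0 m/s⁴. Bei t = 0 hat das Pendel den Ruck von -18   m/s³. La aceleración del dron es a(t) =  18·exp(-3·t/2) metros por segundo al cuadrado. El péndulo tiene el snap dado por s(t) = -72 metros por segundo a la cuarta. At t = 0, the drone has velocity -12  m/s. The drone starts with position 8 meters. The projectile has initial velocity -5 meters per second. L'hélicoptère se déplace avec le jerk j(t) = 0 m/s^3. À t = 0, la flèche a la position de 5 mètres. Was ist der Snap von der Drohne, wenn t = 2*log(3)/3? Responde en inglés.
Starting from acceleration a(t) = 18·exp(-3·t/2), we take 2 derivatives. Taking d/dt of a(t), we find j(t) = -27·exp(-3·t/2). Differentiating jerk, we get snap: s(t) = 81·exp(-3·t/2)/2. From the given snap equation s(t) = 81·exp(-3·t/2)/2, we substitute t = 2*log(3)/3 to get s = 27/2.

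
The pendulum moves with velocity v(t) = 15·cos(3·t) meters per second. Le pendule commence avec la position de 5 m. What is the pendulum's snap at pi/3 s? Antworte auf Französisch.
En partant de la vitesse v(t) = 15·cos(3·t), nous prenons 3 dérivées. En prenant d/dt de v(t), nous trouvons a(t) = -45·sin(3·t). En dérivant l'accélération, nous obtenons le jerk: j(t) = -135·cos(3·t). La dérivée du jerk donne le snap: s(t) = 405·sin(3·t). De l'équation du snap s(t) = 405·sin(3·t), nous substituons t = pi/3 pour obtenir s = 0.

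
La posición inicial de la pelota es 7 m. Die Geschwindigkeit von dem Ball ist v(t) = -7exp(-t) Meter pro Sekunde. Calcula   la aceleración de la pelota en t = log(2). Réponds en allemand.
Ausgehend von der Geschwindigkeit v(t) = -7·exp(-t), nehmen wir 1 Ableitung. Die Ableitung von der Geschwindigkeit ergibt die Beschleunigung: a(t) = 7·exp(-t). Aus der Gleichung für die Beschleunigung a(t) = 7·exp(-t), setzen wir t = log(2) ein und erhalten a = 7/2.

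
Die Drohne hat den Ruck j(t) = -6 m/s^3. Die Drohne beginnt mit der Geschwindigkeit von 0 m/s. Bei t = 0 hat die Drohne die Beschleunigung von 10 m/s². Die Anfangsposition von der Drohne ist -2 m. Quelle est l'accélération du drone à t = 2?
Nous devons trouver la primitive de notre équation du jerk j(t) = -6 1 fois. L'intégrale du jerk, avec a(0) = 10, donne l'accélération: a(t) = 10 - 6·t. De l'équation de l'accélération a(t) = 10 - 6·t, nous substituons t = 2 pour obtenir a = -2.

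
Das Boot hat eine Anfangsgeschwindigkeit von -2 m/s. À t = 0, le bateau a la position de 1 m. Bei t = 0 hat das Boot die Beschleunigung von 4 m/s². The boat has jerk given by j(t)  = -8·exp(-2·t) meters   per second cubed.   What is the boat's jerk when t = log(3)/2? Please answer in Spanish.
Tenemos la sacudida j(t) = -8·exp(-2·t). Sustituyendo t = log(3)/2: j(log(3)/2) = -8/3.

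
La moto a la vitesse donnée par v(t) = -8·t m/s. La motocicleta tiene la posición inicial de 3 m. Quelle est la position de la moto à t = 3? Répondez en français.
Pour résoudre ceci, nous devons prendre 1 primitive de notre équation de la vitesse v(t) = -8·t. En intégrant la vitesse et en utilisant la condition initiale x(0) = 3, nous obtenons x(t) = 3 - 4·t^2. De l'équation de la position x(t) = 3 - 4·t^2, nous substituons t = 3 pour obtenir x = -33.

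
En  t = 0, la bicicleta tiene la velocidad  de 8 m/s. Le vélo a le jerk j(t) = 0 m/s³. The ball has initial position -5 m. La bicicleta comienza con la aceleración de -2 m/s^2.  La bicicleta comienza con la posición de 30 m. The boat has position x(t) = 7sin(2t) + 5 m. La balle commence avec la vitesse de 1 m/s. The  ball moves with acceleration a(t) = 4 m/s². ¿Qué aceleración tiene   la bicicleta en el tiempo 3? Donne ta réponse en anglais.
We need to integrate our jerk equation j(t) = 0 1 time. The antiderivative of jerk, with a(0) = -2, gives acceleration: a(t) = -2. Using a(t) = -2 and substituting t = 3, we find a = -2.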